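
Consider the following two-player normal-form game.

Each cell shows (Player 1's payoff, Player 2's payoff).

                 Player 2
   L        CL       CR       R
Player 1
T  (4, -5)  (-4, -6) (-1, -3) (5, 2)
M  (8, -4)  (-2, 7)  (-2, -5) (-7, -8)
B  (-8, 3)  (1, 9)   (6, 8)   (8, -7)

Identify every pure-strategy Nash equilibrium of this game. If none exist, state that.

Player 1 against L: payoffs 4, 8, -8 → best response M.
Player 1 against CL: payoffs -4, -2, 1 → best response B.
Player 1 against CR: payoffs -1, -2, 6 → best response B.
Player 1 against R: payoffs 5, -7, 8 → best response B.
Player 2 against T: payoffs -5, -6, -3, 2 → best response R.
Player 2 against M: payoffs -4, 7, -5, -8 → best response CL.
Player 2 against B: payoffs 3, 9, 8, -7 → best response CL.
Mutual best responses: (B, CL).

The unique pure-strategy Nash equilibrium is (B, CL).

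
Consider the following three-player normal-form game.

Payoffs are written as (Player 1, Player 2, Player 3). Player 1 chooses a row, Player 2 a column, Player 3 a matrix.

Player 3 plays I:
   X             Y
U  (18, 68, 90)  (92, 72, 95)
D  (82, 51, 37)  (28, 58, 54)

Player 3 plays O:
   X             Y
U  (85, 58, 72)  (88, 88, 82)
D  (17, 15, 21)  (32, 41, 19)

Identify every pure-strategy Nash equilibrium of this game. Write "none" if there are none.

Pure NE: (U, Y, I)

Check each profile: it is a Nash equilibrium iff no player can strictly gain by switching unilaterally.
(U, X, I): Player 1 can switch to D (18 → 82). Not NE.
(U, X, O): Player 2 can switch to Y (58 → 88). Not NE.
(U, Y, I): Player 1 gets 92, best alternative 28; Player 2 gets 72, best alternative 68; Player 3 gets 95, best alternative 82. No profitable deviation — NE.
(U, Y, O): Player 3 can switch to I (82 → 95). Not NE.
(D, X, I): Player 2 can switch to Y (51 → 58). Not NE.
(D, X, O): Player 1 can switch to U (17 → 85). Not NE.
(D, Y, I): Player 1 can switch to U (28 → 92). Not NE.
(D, Y, O): Player 1 can switch to U (32 → 88). Not NE.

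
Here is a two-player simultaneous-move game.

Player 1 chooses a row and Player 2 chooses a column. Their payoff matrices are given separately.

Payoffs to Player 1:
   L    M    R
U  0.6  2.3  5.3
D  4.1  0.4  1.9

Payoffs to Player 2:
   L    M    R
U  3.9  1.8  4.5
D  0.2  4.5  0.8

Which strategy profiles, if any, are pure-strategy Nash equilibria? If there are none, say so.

The unique pure-strategy Nash equilibrium is (U, R).

(U, L): Player 1 can switch to D (0.6 → 4.1). Not NE.
(U, M): Player 2 can switch to L (1.8 → 3.9). Not NE.
(U, R): Player 1 gets 5.3, best alternative 1.9; Player 2 gets 4.5, best alternative 3.9. No profitable deviation — NE.
(D, L): Player 2 can switch to M (0.2 → 4.5). Not NE.
(D, M): Player 1 can switch to U (0.4 → 2.3). Not NE.
(D, R): Player 1 can switch to U (1.9 → 5.3). Not NE.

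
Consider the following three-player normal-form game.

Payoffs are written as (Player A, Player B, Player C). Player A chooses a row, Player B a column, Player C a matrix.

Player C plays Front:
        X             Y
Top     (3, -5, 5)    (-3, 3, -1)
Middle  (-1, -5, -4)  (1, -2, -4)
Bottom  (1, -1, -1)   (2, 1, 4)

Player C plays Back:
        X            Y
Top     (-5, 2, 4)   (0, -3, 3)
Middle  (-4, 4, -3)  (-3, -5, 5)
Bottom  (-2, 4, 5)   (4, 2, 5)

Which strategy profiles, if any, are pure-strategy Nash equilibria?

The unique pure-strategy Nash equilibrium is (Bottom, X, Back).

(Top, X, Front): Player B can switch to Y (-5 → 3). Not NE.
(Top, X, Back): Player A can switch to Middle (-5 → -4). Not NE.
(Top, Y, Front): Player A can switch to Middle (-3 → 1). Not NE.
(Top, Y, Back): Player A can switch to Bottom (0 → 4). Not NE.
(Middle, X, Front): Player A can switch to Top (-1 → 3). Not NE.
(Middle, X, Back): Player A can switch to Bottom (-4 → -2). Not NE.
(Middle, Y, Front): Player A can switch to Bottom (1 → 2). Not NE.
(Middle, Y, Back): Player A can switch to Top (-3 → 0). Not NE.
(Bottom, X, Front): Player A can switch to Top (1 → 3). Not NE.
(Bottom, X, Back): Player A gets -2, best alternative -4; Player B gets 4, best alternative 2; Player C gets 5, best alternative -1. No profitable deviation — NE.
(Bottom, Y, Front): Player C can switch to Back (4 → 5). Not NE.
(The remaining 1 profile has a profitable deviation by the same check.)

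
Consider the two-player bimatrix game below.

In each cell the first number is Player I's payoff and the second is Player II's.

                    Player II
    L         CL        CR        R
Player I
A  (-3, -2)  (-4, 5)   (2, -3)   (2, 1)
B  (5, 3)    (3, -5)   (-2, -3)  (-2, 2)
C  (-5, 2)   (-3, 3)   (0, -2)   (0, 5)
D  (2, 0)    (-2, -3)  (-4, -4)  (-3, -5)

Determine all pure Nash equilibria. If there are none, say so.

(B, L)

(A, L): Player I can switch to B (-3 → 5). Not NE.
(A, CL): Player I can switch to B (-4 → 3). Not NE.
(A, CR): Player II can switch to L (-3 → -2). Not NE.
(A, R): Player II can switch to CL (1 → 5). Not NE.
(B, L): Player I gets 5, best alternative 2; Player II gets 3, best alternative 2. No profitable deviation — NE.
(B, CL): Player II can switch to L (-5 → 3). Not NE.
(B, CR): Player I can switch to A (-2 → 2). Not NE.
(B, R): Player I can switch to A (-2 → 2). Not NE.
(C, L): Player I can switch to A (-5 → -3). Not NE.
(C, CL): Player I can switch to B (-3 → 3). Not NE.
(C, CR): Player I can switch to A (0 → 2). Not NE.
(C, R): Player I can switch to A (0 → 2). Not NE.
(D, L): Player I can switch to B (2 → 5). Not NE.
(The remaining 3 profiles each have a profitable deviation by the same check.)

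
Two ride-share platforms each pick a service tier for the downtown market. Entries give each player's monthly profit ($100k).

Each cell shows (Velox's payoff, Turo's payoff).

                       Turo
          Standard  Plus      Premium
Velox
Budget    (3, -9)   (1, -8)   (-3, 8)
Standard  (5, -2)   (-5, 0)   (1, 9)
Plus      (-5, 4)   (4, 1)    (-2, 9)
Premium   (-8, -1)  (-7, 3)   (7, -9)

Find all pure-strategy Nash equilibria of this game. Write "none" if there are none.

There is no pure-strategy Nash equilibrium.

Velox against Standard: payoffs 3, 5, -5, -8 → best response Standard.
Velox against Plus: payoffs 1, -5, 4, -7 → best response Plus.
Velox against Premium: payoffs -3, 1, -2, 7 → best response Premium.
Turo against Budget: payoffs -9, -8, 8 → best response Premium.
Turo against Standard: payoffs -2, 0, 9 → best response Premium.
Turo against Plus: payoffs 4, 1, 9 → best response Premium.
Turo against Premium: payoffs -1, 3, -9 → best response Plus.
No profile is a mutual best response for all players.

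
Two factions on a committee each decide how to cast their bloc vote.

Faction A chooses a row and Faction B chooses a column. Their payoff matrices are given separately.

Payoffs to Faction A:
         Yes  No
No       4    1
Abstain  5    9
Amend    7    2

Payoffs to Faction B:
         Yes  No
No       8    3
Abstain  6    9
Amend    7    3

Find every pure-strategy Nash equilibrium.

Faction A against Yes: payoffs 4, 5, 7 → best response Amend.
Faction A against No: payoffs 1, 9, 2 → best response Abstain.
Faction B against No: payoffs 8, 3 → best response Yes.
Faction B against Abstain: payoffs 6, 9 → best response No.
Faction B against Amend: payoffs 7, 3 → best response Yes.
Mutual best responses: (Abstain, No); (Amend, Yes).

Pure-strategy Nash equilibria: (Abstain, No); (Amend, Yes)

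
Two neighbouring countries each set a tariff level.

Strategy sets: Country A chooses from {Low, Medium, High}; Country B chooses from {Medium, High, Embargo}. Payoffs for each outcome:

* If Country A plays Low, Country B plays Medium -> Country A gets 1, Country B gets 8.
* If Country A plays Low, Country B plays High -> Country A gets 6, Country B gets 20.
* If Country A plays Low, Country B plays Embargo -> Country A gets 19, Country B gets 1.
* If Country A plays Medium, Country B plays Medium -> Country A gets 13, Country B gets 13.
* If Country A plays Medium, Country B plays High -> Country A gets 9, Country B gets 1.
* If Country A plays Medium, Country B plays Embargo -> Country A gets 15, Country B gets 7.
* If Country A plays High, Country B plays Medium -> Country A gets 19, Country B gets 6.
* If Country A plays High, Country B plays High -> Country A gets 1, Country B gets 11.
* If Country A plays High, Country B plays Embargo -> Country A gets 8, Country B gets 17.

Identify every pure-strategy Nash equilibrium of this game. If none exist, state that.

There is no pure-strategy Nash equilibrium.

For each strategy profile, look for a profitable unilateral deviation.
(Low, Medium): Country A can switch to Medium (1 → 13). Not NE.
(Low, High): Country A can switch to Medium (6 → 9). Not NE.
(Low, Embargo): Country B can switch to Medium (1 → 8). Not NE.
(Medium, Medium): Country A can switch to High (13 → 19). Not NE.
(Medium, High): Country B can switch to Medium (1 → 13). Not NE.
(Medium, Embargo): Country A can switch to Low (15 → 19). Not NE.
(High, Medium): Country B can switch to High (6 → 11). Not NE.
(High, High): Country A can switch to Low (1 → 6). Not NE.
(The remaining 1 profile has a profitable deviation by the same check.)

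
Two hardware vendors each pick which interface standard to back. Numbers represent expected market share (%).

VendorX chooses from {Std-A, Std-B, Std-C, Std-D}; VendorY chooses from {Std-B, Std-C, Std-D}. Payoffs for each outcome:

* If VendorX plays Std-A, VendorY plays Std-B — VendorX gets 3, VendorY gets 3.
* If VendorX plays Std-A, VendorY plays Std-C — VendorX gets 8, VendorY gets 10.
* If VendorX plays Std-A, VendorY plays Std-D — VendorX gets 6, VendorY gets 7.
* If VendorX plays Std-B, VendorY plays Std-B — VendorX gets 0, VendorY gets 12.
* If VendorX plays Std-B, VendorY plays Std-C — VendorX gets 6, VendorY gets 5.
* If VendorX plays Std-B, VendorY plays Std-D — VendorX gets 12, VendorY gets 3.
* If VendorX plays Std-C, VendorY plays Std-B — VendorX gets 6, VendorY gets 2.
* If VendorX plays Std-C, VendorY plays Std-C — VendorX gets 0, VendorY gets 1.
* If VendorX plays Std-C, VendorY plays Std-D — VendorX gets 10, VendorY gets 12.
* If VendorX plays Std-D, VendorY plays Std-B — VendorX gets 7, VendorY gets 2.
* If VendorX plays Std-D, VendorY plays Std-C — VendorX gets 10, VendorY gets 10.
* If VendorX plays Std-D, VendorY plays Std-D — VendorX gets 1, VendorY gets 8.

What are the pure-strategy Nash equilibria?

(Std-A, Std-B): VendorX can switch to Std-C (3 → 6). Not NE.
(Std-A, Std-C): VendorX can switch to Std-D (8 → 10). Not NE.
(Std-A, Std-D): VendorX can switch to Std-B (6 → 12). Not NE.
(Std-B, Std-B): VendorX can switch to Std-A (0 → 3). Not NE.
(Std-B, Std-C): VendorX can switch to Std-A (6 → 8). Not NE.
(Std-B, Std-D): VendorY can switch to Std-B (3 → 12). Not NE.
(Std-C, Std-B): VendorX can switch to Std-D (6 → 7). Not NE.
(Std-C, Std-C): VendorX can switch to Std-A (0 → 8). Not NE.
(Std-C, Std-D): VendorX can switch to Std-B (10 → 12). Not NE.
(Std-D, Std-B): VendorY can switch to Std-C (2 → 10). Not NE.
(Std-D, Std-C): VendorX gets 10, best alternative 8; VendorY gets 10, best alternative 8. No profitable deviation — NE.
(The remaining 1 profile has a profitable deviation by the same check.)

(Std-D, Std-C)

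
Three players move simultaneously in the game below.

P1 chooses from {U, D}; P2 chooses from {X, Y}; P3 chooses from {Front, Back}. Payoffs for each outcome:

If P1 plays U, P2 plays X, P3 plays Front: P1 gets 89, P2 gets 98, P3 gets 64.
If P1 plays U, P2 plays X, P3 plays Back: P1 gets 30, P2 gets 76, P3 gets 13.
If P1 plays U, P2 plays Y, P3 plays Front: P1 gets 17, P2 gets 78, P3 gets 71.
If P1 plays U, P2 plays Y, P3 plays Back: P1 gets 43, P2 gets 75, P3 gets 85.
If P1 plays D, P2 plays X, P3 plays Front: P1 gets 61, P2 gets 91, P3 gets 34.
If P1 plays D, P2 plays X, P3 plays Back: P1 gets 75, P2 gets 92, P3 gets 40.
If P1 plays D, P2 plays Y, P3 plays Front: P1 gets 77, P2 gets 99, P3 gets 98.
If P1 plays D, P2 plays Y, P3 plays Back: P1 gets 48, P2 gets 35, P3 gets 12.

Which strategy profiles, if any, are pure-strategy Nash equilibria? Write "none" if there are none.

Pure-strategy Nash equilibria: (U, X, Front) and (D, X, Back) and (D, Y, Front)

(U, X, Front): P1 gets 89, best alternative 61; P2 gets 98, best alternative 78; P3 gets 64, best alternative 13. No profitable deviation — NE.
(U, X, Back): P1 can switch to D (30 → 75). Not NE.
(U, Y, Front): P1 can switch to D (17 → 77). Not NE.
(U, Y, Back): P1 can switch to D (43 → 48). Not NE.
(D, X, Front): P1 can switch to U (61 → 89). Not NE.
(D, X, Back): P1 gets 75, best alternative 30; P2 gets 92, best alternative 35; P3 gets 40, best alternative 34. No profitable deviation — NE.
(D, Y, Front): P1 gets 77, best alternative 17; P2 gets 99, best alternative 91; P3 gets 98, best alternative 12. No profitable deviation — NE.
(D, Y, Back): P2 can switch to X (35 → 92). Not NE.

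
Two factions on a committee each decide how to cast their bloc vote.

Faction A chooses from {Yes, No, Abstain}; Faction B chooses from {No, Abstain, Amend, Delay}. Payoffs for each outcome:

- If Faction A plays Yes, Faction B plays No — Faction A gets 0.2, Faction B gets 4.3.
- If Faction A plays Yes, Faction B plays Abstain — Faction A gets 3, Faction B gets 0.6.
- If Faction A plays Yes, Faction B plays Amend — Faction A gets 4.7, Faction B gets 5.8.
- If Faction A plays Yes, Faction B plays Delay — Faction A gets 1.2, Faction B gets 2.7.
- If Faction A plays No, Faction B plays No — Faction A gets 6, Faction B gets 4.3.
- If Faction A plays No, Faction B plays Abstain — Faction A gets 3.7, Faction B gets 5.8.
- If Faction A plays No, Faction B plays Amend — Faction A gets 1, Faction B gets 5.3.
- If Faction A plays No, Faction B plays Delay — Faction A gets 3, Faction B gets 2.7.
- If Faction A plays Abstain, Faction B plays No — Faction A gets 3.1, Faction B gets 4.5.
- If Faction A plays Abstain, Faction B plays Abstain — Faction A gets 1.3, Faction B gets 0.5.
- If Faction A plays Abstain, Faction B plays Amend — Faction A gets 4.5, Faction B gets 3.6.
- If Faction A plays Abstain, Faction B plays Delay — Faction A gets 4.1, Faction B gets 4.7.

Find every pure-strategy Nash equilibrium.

(Yes, No): Faction A can switch to No (0.2 → 6). Not NE.
(Yes, Abstain): Faction A can switch to No (3 → 3.7). Not NE.
(Yes, Amend): Faction A gets 4.7, best alternative 4.5; Faction B gets 5.8, best alternative 4.3. No profitable deviation — NE.
(Yes, Delay): Faction A can switch to No (1.2 → 3). Not NE.
(No, No): Faction B can switch to Abstain (4.3 → 5.8). Not NE.
(No, Abstain): Faction A gets 3.7, best alternative 3; Faction B gets 5.8, best alternative 5.3. No profitable deviation — NE.
(No, Amend): Faction A can switch to Yes (1 → 4.7). Not NE.
(No, Delay): Faction A can switch to Abstain (3 → 4.1). Not NE.
(Abstain, No): Faction A can switch to No (3.1 → 6). Not NE.
(Abstain, Abstain): Faction A can switch to Yes (1.3 → 3). Not NE.
(Abstain, Amend): Faction A can switch to Yes (4.5 → 4.7). Not NE.
(Abstain, Delay): Faction A gets 4.1, best alternative 3; Faction B gets 4.7, best alternative 4.5. No profitable deviation — NE.

Pure-strategy Nash equilibria: (Yes, Amend); (No, Abstain); (Abstain, Delay)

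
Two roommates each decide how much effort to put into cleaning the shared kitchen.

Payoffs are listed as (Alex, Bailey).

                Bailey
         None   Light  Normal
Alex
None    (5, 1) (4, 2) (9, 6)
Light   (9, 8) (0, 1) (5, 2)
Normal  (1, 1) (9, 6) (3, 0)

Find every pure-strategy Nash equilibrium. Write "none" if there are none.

Alex against None: payoffs 5, 9, 1 → best response Light.
Alex against Light: payoffs 4, 0, 9 → best response Normal.
Alex against Normal: payoffs 9, 5, 3 → best response None.
Bailey against None: payoffs 1, 2, 6 → best response Normal.
Bailey against Light: payoffs 8, 1, 2 → best response None.
Bailey against Normal: payoffs 1, 6, 0 → best response Light.
Mutual best responses: (None, Normal); (Light, None); (Normal, Light).

(None, Normal) and (Light, None) and (Normal, Light)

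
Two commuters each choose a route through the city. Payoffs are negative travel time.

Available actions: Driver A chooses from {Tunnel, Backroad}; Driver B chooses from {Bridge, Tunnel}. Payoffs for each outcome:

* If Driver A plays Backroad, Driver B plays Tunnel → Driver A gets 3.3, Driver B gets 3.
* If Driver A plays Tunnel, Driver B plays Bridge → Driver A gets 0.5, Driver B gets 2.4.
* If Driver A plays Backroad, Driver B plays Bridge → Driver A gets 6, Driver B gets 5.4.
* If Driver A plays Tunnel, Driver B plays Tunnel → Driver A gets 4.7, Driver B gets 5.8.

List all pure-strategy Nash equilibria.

Mark each player's best response to every combination of opponents' strategies; a profile where every player is best-responding is a pure Nash equilibrium.
Driver A against Bridge: payoffs 0.5, 6 → best response Backroad.
Driver A against Tunnel: payoffs 4.7, 3.3 → best response Tunnel.
Driver B against Tunnel: payoffs 2.4, 5.8 → best response Tunnel.
Driver B against Backroad: payoffs 5.4, 3 → best response Bridge.
Mutual best responses: (Tunnel, Tunnel); (Backroad, Bridge).

The pure Nash equilibria are (Tunnel, Tunnel), (Backroad, Bridge).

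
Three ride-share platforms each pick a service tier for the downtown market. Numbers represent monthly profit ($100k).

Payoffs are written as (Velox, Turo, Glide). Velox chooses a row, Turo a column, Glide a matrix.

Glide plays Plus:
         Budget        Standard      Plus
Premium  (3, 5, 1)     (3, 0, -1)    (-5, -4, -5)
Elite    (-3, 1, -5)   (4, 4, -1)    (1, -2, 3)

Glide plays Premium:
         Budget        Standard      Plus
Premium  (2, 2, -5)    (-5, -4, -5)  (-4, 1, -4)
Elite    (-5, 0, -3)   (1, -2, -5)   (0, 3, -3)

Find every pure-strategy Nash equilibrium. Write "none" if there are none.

Mark each player's best response to every combination of opponents' strategies; a profile where every player is best-responding is a pure Nash equilibrium.
Velox against (Budget, Plus): payoffs 3, -3 → best response Premium.
Velox against (Budget, Premium): payoffs 2, -5 → best response Premium.
Velox against (Standard, Plus): payoffs 3, 4 → best response Elite.
Velox against (Standard, Premium): payoffs -5, 1 → best response Elite.
Velox against (Plus, Plus): payoffs -5, 1 → best response Elite.
Velox against (Plus, Premium): payoffs -4, 0 → best response Elite.
Turo against (Premium, Plus): payoffs 5, 0, -4 → best response Budget.
Turo against (Premium, Premium): payoffs 2, -4, 1 → best response Budget.
Turo against (Elite, Plus): payoffs 1, 4, -2 → best response Standard.
Turo against (Elite, Premium): payoffs 0, -2, 3 → best response Plus.
Glide against (Premium, Budget): payoffs 1, -5 → best response Plus.
Glide against (Premium, Standard): payoffs -1, -5 → best response Plus.
Glide against (Premium, Plus): payoffs -5, -4 → best response Premium.
Glide against (Elite, Budget): payoffs -5, -3 → best response Premium.
Glide against (Elite, Standard): payoffs -1, -5 → best response Plus.
Glide against (Elite, Plus): payoffs 3, -3 → best response Plus.
Mutual best responses: (Premium, Budget, Plus); (Elite, Standard, Plus).

(Premium, Budget, Plus) and (Elite, Standard, Plus)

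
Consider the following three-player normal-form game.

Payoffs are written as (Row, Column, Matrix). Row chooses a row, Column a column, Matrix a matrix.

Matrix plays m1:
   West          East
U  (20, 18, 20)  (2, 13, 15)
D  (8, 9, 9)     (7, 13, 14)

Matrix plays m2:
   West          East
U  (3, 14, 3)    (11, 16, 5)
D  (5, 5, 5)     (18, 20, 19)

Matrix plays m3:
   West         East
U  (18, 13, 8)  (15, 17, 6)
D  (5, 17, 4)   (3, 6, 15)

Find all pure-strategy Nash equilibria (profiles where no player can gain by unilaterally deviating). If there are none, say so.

(U, West, m1): Row gets 20, best alternative 8; Column gets 18, best alternative 13; Matrix gets 20, best alternative 8. No profitable deviation — NE.
(U, West, m2): Row can switch to D (3 → 5). Not NE.
(U, West, m3): Column can switch to East (13 → 17). Not NE.
(U, East, m1): Row can switch to D (2 → 7). Not NE.
(U, East, m2): Row can switch to D (11 → 18). Not NE.
(U, East, m3): Matrix can switch to m1 (6 → 15). Not NE.
(D, West, m1): Row can switch to U (8 → 20). Not NE.
(D, East, m2): Row gets 18, best alternative 11; Column gets 20, best alternative 5; Matrix gets 19, best alternative 15. No profitable deviation — NE.
(The remaining 4 profiles each have a profitable deviation by the same check.)

(U, West, m1) and (D, East, m2)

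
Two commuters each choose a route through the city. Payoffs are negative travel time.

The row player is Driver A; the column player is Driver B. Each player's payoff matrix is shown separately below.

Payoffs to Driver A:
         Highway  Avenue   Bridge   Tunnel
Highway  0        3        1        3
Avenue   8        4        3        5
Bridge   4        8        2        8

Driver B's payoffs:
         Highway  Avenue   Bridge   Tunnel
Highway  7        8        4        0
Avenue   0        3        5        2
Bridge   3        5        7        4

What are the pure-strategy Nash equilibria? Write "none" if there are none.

(Avenue, Bridge)

Check each profile: it is a Nash equilibrium iff no player can strictly gain by switching unilaterally.
(Highway, Highway): Driver A can switch to Avenue (0 → 8). Not NE.
(Highway, Avenue): Driver A can switch to Avenue (3 → 4). Not NE.
(Highway, Bridge): Driver A can switch to Avenue (1 → 3). Not NE.
(Highway, Tunnel): Driver A can switch to Avenue (3 → 5). Not NE.
(Avenue, Highway): Driver B can switch to Avenue (0 → 3). Not NE.
(Avenue, Avenue): Driver A can switch to Bridge (4 → 8). Not NE.
(Avenue, Bridge): Driver A gets 3, best alternative 2; Driver B gets 5, best alternative 3. No profitable deviation — NE.
(Avenue, Tunnel): Driver A can switch to Bridge (5 → 8). Not NE.
(Bridge, Highway): Driver A can switch to Avenue (4 → 8). Not NE.
(Bridge, Avenue): Driver B can switch to Bridge (5 → 7). Not NE.
(Bridge, Bridge): Driver A can switch to Avenue (2 → 3). Not NE.
(The remaining 1 profile has a profitable deviation by the same check.)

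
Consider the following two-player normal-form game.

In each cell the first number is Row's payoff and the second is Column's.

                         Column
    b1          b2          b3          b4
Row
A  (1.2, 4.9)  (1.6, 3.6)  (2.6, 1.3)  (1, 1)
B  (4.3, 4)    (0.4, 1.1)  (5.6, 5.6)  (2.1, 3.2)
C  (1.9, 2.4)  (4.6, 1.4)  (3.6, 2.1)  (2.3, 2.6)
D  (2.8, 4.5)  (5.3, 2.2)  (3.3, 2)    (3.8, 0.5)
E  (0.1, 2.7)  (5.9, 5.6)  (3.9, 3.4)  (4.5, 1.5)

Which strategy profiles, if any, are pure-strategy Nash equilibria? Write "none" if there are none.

The pure Nash equilibria are (B, b3), (E, b2).

Row against b1: payoffs 1.2, 4.3, 1.9, 2.8, 0.1 → best response B.
Row against b2: payoffs 1.6, 0.4, 4.6, 5.3, 5.9 → best response E.
Row against b3: payoffs 2.6, 5.6, 3.6, 3.3, 3.9 → best response B.
Row against b4: payoffs 1, 2.1, 2.3, 3.8, 4.5 → best response E.
Column against A: payoffs 4.9, 3.6, 1.3, 1 → best response b1.
Column against B: payoffs 4, 1.1, 5.6, 3.2 → best response b3.
Column against C: payoffs 2.4, 1.4, 2.1, 2.6 → best response b4.
Column against D: payoffs 4.5, 2.2, 2, 0.5 → best response b1.
Column against E: payoffs 2.7, 5.6, 3.4, 1.5 → best response b2.
Mutual best responses: (B, b3); (E, b2).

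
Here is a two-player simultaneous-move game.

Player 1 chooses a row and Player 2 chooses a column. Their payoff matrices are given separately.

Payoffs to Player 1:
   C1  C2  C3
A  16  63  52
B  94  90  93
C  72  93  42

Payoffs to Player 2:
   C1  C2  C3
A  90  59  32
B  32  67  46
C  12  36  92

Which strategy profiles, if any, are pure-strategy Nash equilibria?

For each strategy profile, look for a profitable unilateral deviation.
(A, C1): Player 1 can switch to B (16 → 94). Not NE.
(A, C2): Player 1 can switch to B (63 → 90). Not NE.
(A, C3): Player 1 can switch to B (52 → 93). Not NE.
(B, C1): Player 2 can switch to C2 (32 → 67). Not NE.
(B, C2): Player 1 can switch to C (90 → 93). Not NE.
(B, C3): Player 2 can switch to C2 (46 → 67). Not NE.
(C, C1): Player 1 can switch to B (72 → 94). Not NE.
(C, C2): Player 2 can switch to C3 (36 → 92). Not NE.
(C, C3): Player 1 can switch to A (42 → 52). Not NE.

There is no pure-strategy Nash equilibrium.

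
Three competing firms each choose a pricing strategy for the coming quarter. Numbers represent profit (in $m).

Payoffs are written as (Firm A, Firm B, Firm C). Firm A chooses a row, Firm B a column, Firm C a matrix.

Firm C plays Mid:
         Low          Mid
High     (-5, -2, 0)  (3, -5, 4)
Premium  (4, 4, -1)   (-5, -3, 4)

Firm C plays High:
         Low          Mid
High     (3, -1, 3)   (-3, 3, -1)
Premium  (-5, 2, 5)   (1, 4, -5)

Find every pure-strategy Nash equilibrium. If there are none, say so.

(High, Low, Mid): Firm A can switch to Premium (-5 → 4). Not NE.
(High, Low, High): Firm B can switch to Mid (-1 → 3). Not NE.
(High, Mid, Mid): Firm B can switch to Low (-5 → -2). Not NE.
(High, Mid, High): Firm A can switch to Premium (-3 → 1). Not NE.
(Premium, Low, Mid): Firm C can switch to High (-1 → 5). Not NE.
(Premium, Low, High): Firm A can switch to High (-5 → 3). Not NE.
(Premium, Mid, Mid): Firm A can switch to High (-5 → 3). Not NE.
(Premium, Mid, High): Firm C can switch to Mid (-5 → 4). Not NE.

This game has no pure Nash equilibrium.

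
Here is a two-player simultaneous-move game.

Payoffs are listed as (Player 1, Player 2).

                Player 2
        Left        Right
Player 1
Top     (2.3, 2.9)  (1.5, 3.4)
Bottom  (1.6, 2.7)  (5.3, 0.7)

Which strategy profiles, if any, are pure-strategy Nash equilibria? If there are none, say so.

There is no pure-strategy Nash equilibrium.

(Top, Left): Player 2 can switch to Right (2.9 → 3.4). Not NE.
(Top, Right): Player 1 can switch to Bottom (1.5 → 5.3). Not NE.
(Bottom, Left): Player 1 can switch to Top (1.6 → 2.3). Not NE.
(Bottom, Right): Player 2 can switch to Left (0.7 → 2.7). Not NE.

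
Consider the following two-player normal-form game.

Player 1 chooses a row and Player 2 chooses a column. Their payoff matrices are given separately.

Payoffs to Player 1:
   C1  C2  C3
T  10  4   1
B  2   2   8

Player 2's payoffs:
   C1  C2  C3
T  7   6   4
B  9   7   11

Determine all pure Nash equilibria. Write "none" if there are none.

Player 1 against C1: payoffs 10, 2 → best response T.
Player 1 against C2: payoffs 4, 2 → best response T.
Player 1 against C3: payoffs 1, 8 → best response B.
Player 2 against T: payoffs 7, 6, 4 → best response C1.
Player 2 against B: payoffs 9, 7, 11 → best response C3.
Mutual best responses: (T, C1); (B, C3).

The pure Nash equilibria are (T, C1) and (B, C3).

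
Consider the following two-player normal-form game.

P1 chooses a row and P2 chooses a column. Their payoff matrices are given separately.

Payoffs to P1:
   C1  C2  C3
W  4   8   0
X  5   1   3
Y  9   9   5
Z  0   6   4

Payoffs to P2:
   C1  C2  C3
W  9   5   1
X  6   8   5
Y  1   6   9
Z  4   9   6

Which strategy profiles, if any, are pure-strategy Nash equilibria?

For each player, find the best response to each opponent profile; mutual best responses are the pure NE.
P1 against C1: payoffs 4, 5, 9, 0 → best response Y.
P1 against C2: payoffs 8, 1, 9, 6 → best response Y.
P1 against C3: payoffs 0, 3, 5, 4 → best response Y.
P2 against W: payoffs 9, 5, 1 → best response C1.
P2 against X: payoffs 6, 8, 5 → best response C2.
P2 against Y: payoffs 1, 6, 9 → best response C3.
P2 against Z: payoffs 4, 9, 6 → best response C2.
Mutual best responses: (Y, C3).

Pure NE: (Y, C3)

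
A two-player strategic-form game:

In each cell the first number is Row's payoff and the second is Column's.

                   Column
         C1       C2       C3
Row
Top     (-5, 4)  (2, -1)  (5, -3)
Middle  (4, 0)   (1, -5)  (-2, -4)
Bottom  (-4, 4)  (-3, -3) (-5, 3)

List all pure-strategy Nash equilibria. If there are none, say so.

(Top, C1): Row can switch to Middle (-5 → 4). Not NE.
(Top, C2): Column can switch to C1 (-1 → 4). Not NE.
(Top, C3): Column can switch to C1 (-3 → 4). Not NE.
(Middle, C1): Row gets 4, best alternative -4; Column gets 0, best alternative -4. No profitable deviation — NE.
(Middle, C2): Row can switch to Top (1 → 2). Not NE.
(Middle, C3): Row can switch to Top (-2 → 5). Not NE.
(Bottom, C1): Row can switch to Middle (-4 → 4). Not NE.
(Bottom, C2): Row can switch to Top (-3 → 2). Not NE.
(Bottom, C3): Row can switch to Top (-5 → 5). Not NE.

(Middle, C1)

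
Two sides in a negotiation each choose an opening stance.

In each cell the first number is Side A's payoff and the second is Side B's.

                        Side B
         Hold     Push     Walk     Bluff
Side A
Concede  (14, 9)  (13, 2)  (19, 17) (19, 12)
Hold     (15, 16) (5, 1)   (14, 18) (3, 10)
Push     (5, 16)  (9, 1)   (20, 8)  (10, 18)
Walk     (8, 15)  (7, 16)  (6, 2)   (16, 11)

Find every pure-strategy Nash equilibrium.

No pure-strategy Nash equilibrium.

Side A against Hold: payoffs 14, 15, 5, 8 → best response Hold.
Side A against Push: payoffs 13, 5, 9, 7 → best response Concede.
Side A against Walk: payoffs 19, 14, 20, 6 → best response Push.
Side A against Bluff: payoffs 19, 3, 10, 16 → best response Concede.
Side B against Concede: payoffs 9, 2, 17, 12 → best response Walk.
Side B against Hold: payoffs 16, 1, 18, 10 → best response Walk.
Side B against Push: payoffs 16, 1, 8, 18 → best response Bluff.
Side B against Walk: payoffs 15, 16, 2, 11 → best response Push.
No profile is a mutual best response for all players.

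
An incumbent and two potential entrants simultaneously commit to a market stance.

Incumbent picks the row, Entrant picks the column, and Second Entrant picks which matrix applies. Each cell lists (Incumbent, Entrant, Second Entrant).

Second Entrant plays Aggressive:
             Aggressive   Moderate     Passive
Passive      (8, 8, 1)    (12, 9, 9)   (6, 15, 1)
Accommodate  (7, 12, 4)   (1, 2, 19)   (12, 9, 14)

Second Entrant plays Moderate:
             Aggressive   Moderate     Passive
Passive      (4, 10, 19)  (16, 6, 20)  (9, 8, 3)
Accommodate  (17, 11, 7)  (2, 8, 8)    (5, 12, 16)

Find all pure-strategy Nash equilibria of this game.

Incumbent against (Aggressive, Aggressive): payoffs 8, 7 → best response Passive.
Incumbent against (Aggressive, Moderate): payoffs 4, 17 → best response Accommodate.
Incumbent against (Moderate, Aggressive): payoffs 12, 1 → best response Passive.
Incumbent against (Moderate, Moderate): payoffs 16, 2 → best response Passive.
Incumbent against (Passive, Aggressive): payoffs 6, 12 → best response Accommodate.
Incumbent against (Passive, Moderate): payoffs 9, 5 → best response Passive.
Entrant against (Passive, Aggressive): payoffs 8, 9, 15 → best response Passive.
Entrant against (Passive, Moderate): payoffs 10, 6, 8 → best response Aggressive.
Entrant against (Accommodate, Aggressive): payoffs 12, 2, 9 → best response Aggressive.
Entrant against (Accommodate, Moderate): payoffs 11, 8, 12 → best response Passive.
Second Entrant against (Passive, Aggressive): payoffs 1, 19 → best response Moderate.
Second Entrant against (Passive, Moderate): payoffs 9, 20 → best response Moderate.
Second Entrant against (Passive, Passive): payoffs 1, 3 → best response Moderate.
Second Entrant against (Accommodate, Aggressive): payoffs 4, 7 → best response Moderate.
Second Entrant against (Accommodate, Moderate): payoffs 19, 8 → best response Aggressive.
Second Entrant against (Accommodate, Passive): payoffs 14, 16 → best response Moderate.
No profile is a mutual best response for all players.

No pure-strategy Nash equilibrium.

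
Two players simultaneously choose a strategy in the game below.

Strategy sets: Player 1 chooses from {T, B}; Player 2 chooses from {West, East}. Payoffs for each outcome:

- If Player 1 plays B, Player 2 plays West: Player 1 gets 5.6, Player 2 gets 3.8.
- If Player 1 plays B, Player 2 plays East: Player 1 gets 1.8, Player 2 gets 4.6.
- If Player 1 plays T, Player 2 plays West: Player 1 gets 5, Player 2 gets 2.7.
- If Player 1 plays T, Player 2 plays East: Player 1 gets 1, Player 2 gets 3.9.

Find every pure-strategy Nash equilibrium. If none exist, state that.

(B, East)

For each strategy profile, look for a profitable unilateral deviation.
(T, West): Player 1 can switch to B (5 → 5.6). Not NE.
(T, East): Player 1 can switch to B (1 → 1.8). Not NE.
(B, West): Player 2 can switch to East (3.8 → 4.6). Not NE.
(B, East): Player 1 gets 1.8, best alternative 1; Player 2 gets 4.6, best alternative 3.8. No profitable deviation — NE.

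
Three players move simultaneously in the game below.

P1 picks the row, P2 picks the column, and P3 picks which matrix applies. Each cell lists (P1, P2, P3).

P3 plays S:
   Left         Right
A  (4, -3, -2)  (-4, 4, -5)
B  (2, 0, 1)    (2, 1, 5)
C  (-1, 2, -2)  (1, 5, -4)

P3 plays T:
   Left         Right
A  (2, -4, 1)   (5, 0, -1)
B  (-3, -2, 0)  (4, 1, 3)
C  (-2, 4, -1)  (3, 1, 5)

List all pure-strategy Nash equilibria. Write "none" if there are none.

P1 against (Left, S): payoffs 4, 2, -1 → best response A.
P1 against (Left, T): payoffs 2, -3, -2 → best response A.
P1 against (Right, S): payoffs -4, 2, 1 → best response B.
P1 against (Right, T): payoffs 5, 4, 3 → best response A.
P2 against (A, S): payoffs -3, 4 → best response Right.
P2 against (A, T): payoffs -4, 0 → best response Right.
P2 against (B, S): payoffs 0, 1 → best response Right.
P2 against (B, T): payoffs -2, 1 → best response Right.
P2 against (C, S): payoffs 2, 5 → best response Right.
P2 against (C, T): payoffs 4, 1 → best response Left.
P3 against (A, Left): payoffs -2, 1 → best response T.
P3 against (A, Right): payoffs -5, -1 → best response T.
P3 against (B, Left): payoffs 1, 0 → best response S.
P3 against (B, Right): payoffs 5, 3 → best response S.
P3 against (C, Left): payoffs -2, -1 → best response T.
P3 against (C, Right): payoffs -4, 5 → best response T.
Mutual best responses: (A, Right, T); (B, Right, S).

(A, Right, T); (B, Right, S)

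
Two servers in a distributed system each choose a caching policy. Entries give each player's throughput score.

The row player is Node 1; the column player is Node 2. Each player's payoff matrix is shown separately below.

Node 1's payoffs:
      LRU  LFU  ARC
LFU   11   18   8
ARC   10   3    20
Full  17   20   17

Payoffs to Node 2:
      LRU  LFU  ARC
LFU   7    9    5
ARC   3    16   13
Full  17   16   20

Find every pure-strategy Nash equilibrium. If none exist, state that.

Node 1 against LRU: payoffs 11, 10, 17 → best response Full.
Node 1 against LFU: payoffs 18, 3, 20 → best response Full.
Node 1 against ARC: payoffs 8, 20, 17 → best response ARC.
Node 2 against LFU: payoffs 7, 9, 5 → best response LFU.
Node 2 against ARC: payoffs 3, 16, 13 → best response LFU.
Node 2 against Full: payoffs 17, 16, 20 → best response ARC.
No profile is a mutual best response for all players.

This game has no pure Nash equilibrium.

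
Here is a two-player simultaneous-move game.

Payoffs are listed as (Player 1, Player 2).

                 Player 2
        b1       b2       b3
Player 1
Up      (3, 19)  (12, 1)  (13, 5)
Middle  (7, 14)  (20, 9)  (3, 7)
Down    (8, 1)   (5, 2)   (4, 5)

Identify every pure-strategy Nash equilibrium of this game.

(Up, b1): Player 1 can switch to Middle (3 → 7). Not NE.
(Up, b2): Player 1 can switch to Middle (12 → 20). Not NE.
(Up, b3): Player 2 can switch to b1 (5 → 19). Not NE.
(Middle, b1): Player 1 can switch to Down (7 → 8). Not NE.
(Middle, b2): Player 2 can switch to b1 (9 → 14). Not NE.
(Middle, b3): Player 1 can switch to Up (3 → 13). Not NE.
(Down, b1): Player 2 can switch to b2 (1 → 2). Not NE.
(Down, b2): Player 1 can switch to Up (5 → 12). Not NE.
(Down, b3): Player 1 can switch to Up (4 → 13). Not NE.

none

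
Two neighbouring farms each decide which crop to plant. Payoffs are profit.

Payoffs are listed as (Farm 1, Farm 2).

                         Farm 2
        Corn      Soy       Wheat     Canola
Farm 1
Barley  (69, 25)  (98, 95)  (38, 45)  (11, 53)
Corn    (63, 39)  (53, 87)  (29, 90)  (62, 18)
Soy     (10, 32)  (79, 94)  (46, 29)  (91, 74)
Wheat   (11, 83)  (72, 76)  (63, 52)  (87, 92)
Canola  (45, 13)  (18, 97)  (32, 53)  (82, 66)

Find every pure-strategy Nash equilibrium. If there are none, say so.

(Barley, Corn): Farm 2 can switch to Soy (25 → 95). Not NE.
(Barley, Soy): Farm 1 gets 98, best alternative 79; Farm 2 gets 95, best alternative 53. No profitable deviation — NE.
(Barley, Wheat): Farm 1 can switch to Soy (38 → 46). Not NE.
(Barley, Canola): Farm 1 can switch to Corn (11 → 62). Not NE.
(Corn, Corn): Farm 1 can switch to Barley (63 → 69). Not NE.
(Corn, Soy): Farm 1 can switch to Barley (53 → 98). Not NE.
(Corn, Wheat): Farm 1 can switch to Barley (29 → 38). Not NE.
(Corn, Canola): Farm 1 can switch to Soy (62 → 91). Not NE.
(Soy, Corn): Farm 1 can switch to Barley (10 → 69). Not NE.
(The remaining 11 profiles each have a profitable deviation by the same check.)

The unique pure-strategy Nash equilibrium is (Barley, Soy).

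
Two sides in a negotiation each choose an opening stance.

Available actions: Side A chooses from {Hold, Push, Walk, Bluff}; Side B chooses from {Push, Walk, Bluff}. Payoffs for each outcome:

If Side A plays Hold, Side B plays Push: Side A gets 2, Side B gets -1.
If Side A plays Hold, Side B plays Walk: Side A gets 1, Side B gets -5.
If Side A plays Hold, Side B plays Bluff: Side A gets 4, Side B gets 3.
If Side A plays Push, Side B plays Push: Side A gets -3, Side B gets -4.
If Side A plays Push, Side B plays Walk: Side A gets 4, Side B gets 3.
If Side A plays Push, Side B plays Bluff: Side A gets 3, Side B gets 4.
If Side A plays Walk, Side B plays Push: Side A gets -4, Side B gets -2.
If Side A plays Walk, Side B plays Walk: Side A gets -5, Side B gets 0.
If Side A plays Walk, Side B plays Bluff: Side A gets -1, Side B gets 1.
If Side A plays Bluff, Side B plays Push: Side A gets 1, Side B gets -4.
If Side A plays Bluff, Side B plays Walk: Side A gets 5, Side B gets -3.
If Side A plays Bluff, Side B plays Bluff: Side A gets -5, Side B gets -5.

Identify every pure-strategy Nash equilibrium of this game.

Pure-strategy Nash equilibria: (Hold, Bluff); (Bluff, Walk)

(Hold, Push): Side B can switch to Bluff (-1 → 3). Not NE.
(Hold, Walk): Side A can switch to Push (1 → 4). Not NE.
(Hold, Bluff): Side A gets 4, best alternative 3; Side B gets 3, best alternative -1. No profitable deviation — NE.
(Push, Push): Side A can switch to Hold (-3 → 2). Not NE.
(Push, Walk): Side A can switch to Bluff (4 → 5). Not NE.
(Push, Bluff): Side A can switch to Hold (3 → 4). Not NE.
(Walk, Push): Side A can switch to Hold (-4 → 2). Not NE.
(Walk, Walk): Side A can switch to Hold (-5 → 1). Not NE.
(Walk, Bluff): Side A can switch to Hold (-1 → 4). Not NE.
(Bluff, Push): Side A can switch to Hold (1 → 2). Not NE.
(Bluff, Walk): Side A gets 5, best alternative 4; Side B gets -3, best alternative -4. No profitable deviation — NE.
(Bluff, Bluff): Side A can switch to Hold (-5 → 4). Not NE.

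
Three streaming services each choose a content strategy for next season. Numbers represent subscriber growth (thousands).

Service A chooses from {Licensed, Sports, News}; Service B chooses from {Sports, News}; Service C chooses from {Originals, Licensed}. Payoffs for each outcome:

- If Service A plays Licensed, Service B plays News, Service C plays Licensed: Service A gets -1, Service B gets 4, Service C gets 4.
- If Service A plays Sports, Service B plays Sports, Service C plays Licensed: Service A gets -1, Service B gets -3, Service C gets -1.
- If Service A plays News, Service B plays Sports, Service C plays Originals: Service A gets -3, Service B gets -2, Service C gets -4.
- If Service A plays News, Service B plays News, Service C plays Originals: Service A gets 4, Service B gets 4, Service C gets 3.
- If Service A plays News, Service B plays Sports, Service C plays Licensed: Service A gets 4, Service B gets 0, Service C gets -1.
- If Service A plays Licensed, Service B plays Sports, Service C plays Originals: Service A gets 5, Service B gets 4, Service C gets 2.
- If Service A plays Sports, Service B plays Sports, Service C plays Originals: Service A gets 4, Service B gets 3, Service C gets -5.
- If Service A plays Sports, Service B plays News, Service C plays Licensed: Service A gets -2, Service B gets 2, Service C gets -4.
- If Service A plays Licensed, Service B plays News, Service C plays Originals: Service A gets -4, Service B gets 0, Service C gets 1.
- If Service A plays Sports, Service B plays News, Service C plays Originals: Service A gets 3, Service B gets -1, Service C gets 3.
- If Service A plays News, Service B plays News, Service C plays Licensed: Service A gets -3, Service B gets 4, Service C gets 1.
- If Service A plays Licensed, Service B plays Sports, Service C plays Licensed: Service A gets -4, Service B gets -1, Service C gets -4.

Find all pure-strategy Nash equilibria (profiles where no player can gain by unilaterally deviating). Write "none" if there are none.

Pure-strategy Nash equilibria: (Licensed, Sports, Originals), (Licensed, News, Licensed), (News, News, Originals)

Mark each player's best response to every combination of opponents' strategies; a profile where every player is best-responding is a pure Nash equilibrium.
Service A against (Sports, Originals): payoffs 5, 4, -3 → best response Licensed.
Service A against (Sports, Licensed): payoffs -4, -1, 4 → best response News.
Service A against (News, Originals): payoffs -4, 3, 4 → best response News.
Service A against (News, Licensed): payoffs -1, -2, -3 → best response Licensed.
Service B against (Licensed, Originals): payoffs 4, 0 → best response Sports.
Service B against (Licensed, Licensed): payoffs -1, 4 → best response News.
Service B against (Sports, Originals): payoffs 3, -1 → best response Sports.
Service B against (Sports, Licensed): payoffs -3, 2 → best response News.
Service B against (News, Originals): payoffs -2, 4 → best response News.
Service B against (News, Licensed): payoffs 0, 4 → best response News.
Service C against (Licensed, Sports): payoffs 2, -4 → best response Originals.
Service C against (Licensed, News): payoffs 1, 4 → best response Licensed.
Service C against (Sports, Sports): payoffs -5, -1 → best response Licensed.
Service C against (Sports, News): payoffs 3, -4 → best response Originals.
Service C against (News, Sports): payoffs -4, -1 → best response Licensed.
Service C against (News, News): payoffs 3, 1 → best response Originals.
Mutual best responses: (Licensed, Sports, Originals); (Licensed, News, Licensed); (News, News, Originals).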